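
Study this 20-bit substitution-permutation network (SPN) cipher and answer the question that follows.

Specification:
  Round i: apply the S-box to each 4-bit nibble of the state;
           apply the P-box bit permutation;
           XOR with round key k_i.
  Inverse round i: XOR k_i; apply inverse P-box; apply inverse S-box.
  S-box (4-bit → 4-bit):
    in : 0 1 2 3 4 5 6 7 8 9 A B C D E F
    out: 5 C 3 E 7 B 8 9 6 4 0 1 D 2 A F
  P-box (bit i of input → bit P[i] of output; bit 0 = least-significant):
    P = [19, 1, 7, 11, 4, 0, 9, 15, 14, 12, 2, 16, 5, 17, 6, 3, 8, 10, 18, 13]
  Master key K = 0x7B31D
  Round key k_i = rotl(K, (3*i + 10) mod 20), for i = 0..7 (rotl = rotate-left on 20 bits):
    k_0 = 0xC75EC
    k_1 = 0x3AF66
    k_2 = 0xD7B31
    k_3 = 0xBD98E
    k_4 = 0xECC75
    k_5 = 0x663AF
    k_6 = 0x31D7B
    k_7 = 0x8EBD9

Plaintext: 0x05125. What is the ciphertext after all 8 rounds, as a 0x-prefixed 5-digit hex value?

s_0 = plaintext = 0x05125
s_1 = Round(s_0, k_0) = 0x37CD3
s_2 = Round(s_1, k_1) = 0x6C3C9
s_3 = Round(s_2, k_2) = 0xCC9CD
s_4 = Round(s_3, k_3) = 0xF7AF0
s_5 = Round(s_4, k_4) = 0x26BCC
s_6 = Round(s_5, k_5) = 0xEAC37
s_7 = Round(s_6, k_6) = 0xAF37E
s_8 = Round(s_7, k_7) = 0xB73A7

0xB73A7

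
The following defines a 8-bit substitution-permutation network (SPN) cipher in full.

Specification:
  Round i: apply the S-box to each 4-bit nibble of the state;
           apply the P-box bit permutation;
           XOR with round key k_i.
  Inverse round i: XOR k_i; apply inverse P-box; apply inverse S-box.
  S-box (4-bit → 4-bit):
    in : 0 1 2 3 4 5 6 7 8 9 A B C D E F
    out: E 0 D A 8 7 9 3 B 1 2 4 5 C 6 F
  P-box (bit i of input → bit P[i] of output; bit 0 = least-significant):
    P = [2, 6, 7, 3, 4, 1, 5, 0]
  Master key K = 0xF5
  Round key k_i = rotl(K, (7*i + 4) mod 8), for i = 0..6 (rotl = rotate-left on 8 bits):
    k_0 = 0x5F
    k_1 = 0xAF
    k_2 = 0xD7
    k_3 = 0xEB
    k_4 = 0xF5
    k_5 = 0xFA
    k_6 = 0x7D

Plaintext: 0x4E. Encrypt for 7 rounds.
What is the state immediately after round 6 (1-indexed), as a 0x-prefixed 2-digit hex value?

0xFB

s_0 = plaintext = 0x4E
s_1 = Round(s_0, k_0) = 0x9E
s_2 = Round(s_1, k_1) = 0x7F
s_3 = Round(s_2, k_2) = 0x09
s_4 = Round(s_3, k_3) = 0xCC
s_5 = Round(s_4, k_4) = 0x41
s_6 = Round(s_5, k_5) = 0xFB
s_7 = Round(s_6, k_6) = 0xCE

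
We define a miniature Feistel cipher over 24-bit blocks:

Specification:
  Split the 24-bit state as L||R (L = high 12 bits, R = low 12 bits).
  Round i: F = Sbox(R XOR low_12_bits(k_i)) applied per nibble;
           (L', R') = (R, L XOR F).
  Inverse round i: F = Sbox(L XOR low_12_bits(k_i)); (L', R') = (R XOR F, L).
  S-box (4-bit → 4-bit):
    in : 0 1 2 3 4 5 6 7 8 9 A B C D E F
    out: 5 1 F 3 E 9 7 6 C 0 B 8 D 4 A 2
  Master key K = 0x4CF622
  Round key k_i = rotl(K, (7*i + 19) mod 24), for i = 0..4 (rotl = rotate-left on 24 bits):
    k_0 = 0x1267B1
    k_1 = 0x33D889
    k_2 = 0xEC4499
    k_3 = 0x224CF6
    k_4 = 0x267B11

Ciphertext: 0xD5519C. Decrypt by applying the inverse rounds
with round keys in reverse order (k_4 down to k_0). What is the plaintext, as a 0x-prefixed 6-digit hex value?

s_0 = ciphertext = 0xD5519C
s_1 = InvRound(s_0, k_4) = 0x672D55
s_2 = InvRound(s_1, k_3) = 0x69B672
s_3 = InvRound(s_2, k_2) = 0x92D69B
s_4 = InvRound(s_3, k_1) = 0x72592D
s_5 = InvRound(s_4, k_0) = 0xC23725

0xC23725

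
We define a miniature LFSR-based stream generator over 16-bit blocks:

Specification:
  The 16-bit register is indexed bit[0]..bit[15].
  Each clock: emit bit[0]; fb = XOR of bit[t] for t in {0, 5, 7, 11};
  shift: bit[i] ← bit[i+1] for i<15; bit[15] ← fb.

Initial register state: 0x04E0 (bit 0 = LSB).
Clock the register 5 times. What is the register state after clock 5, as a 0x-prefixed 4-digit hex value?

0x7027

reg_0 = 0x04E0
clock 1: out=0, reg = 0x0270
clock 2: out=0, reg = 0x8138
clock 3: out=0, reg = 0xC09C
clock 4: out=0, reg = 0xE04E
clock 5: out=0, reg = 0x7027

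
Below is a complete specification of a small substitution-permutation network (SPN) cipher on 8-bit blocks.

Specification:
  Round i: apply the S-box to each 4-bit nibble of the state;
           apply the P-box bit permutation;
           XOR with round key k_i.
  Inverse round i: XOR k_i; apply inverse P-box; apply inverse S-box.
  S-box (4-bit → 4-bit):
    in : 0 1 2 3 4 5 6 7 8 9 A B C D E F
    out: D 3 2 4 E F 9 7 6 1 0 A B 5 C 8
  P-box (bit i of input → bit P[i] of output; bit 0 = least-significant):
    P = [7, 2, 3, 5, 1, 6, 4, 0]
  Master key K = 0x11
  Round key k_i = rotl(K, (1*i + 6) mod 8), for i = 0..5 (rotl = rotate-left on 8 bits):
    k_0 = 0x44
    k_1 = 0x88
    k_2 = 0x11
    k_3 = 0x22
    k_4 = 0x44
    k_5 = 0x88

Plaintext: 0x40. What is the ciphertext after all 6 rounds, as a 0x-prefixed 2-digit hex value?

s_0 = plaintext = 0x40
s_1 = Round(s_0, k_0) = 0xBD
s_2 = Round(s_1, k_1) = 0x41
s_3 = Round(s_2, k_2) = 0xC4
s_4 = Round(s_3, k_3) = 0x4D
s_5 = Round(s_4, k_4) = 0x9D
s_6 = Round(s_5, k_5) = 0x02

0x02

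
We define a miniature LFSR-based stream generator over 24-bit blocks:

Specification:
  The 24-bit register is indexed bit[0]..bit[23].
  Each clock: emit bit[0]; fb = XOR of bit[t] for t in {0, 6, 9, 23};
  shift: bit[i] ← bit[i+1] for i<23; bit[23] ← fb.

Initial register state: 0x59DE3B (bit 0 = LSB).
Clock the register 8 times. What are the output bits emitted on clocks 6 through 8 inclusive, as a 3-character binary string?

100

reg_0 = 0x59DE3B
clock 1: out=1, reg = 0x2CEF1D
clock 2: out=1, reg = 0x16778E
clock 3: out=0, reg = 0x8B3BC7
clock 4: out=1, reg = 0x459DE3
clock 5: out=1, reg = 0x22CEF1
clock 6: out=1, reg = 0x916778
clock 7: out=0, reg = 0xC8B3BC
clock 8: out=0, reg = 0x6459DE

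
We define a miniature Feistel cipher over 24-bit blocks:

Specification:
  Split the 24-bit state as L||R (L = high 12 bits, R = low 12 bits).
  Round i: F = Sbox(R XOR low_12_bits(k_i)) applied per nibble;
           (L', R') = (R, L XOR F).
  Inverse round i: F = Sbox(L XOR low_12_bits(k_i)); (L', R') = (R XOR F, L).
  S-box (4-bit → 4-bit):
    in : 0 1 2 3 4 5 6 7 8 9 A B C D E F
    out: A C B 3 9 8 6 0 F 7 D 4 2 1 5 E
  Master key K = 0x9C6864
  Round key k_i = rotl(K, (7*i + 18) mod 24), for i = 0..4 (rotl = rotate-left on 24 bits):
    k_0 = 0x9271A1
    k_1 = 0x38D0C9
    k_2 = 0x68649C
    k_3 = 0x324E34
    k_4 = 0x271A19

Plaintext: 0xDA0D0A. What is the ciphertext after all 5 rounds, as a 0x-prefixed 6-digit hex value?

s_0 = plaintext = 0xDA0D0A
s_1 = Round(s_0, k_0) = 0xD0AF74
s_2 = Round(s_1, k_1) = 0xF7434B
s_3 = Round(s_2, k_2) = 0x34BF64
s_4 = Round(s_3, k_3) = 0xF64FC1
s_5 = Round(s_4, k_4) = 0xFC177B

0xFC177B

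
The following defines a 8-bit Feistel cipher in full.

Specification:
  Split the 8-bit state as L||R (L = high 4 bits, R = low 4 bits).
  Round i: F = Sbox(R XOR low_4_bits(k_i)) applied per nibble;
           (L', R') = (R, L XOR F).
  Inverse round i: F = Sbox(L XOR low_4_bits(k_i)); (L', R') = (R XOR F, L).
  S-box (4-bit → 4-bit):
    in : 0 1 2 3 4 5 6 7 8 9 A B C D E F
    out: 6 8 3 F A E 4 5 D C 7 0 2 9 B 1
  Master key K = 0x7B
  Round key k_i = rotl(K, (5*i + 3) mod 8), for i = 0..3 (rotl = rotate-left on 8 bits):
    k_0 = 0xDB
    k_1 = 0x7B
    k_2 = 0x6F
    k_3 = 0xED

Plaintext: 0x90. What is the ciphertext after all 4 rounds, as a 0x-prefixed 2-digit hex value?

0xB7

s_0 = plaintext = 0x90
s_1 = Round(s_0, k_0) = 0x09
s_2 = Round(s_1, k_1) = 0x93
s_3 = Round(s_2, k_2) = 0x3B
s_4 = Round(s_3, k_3) = 0xB7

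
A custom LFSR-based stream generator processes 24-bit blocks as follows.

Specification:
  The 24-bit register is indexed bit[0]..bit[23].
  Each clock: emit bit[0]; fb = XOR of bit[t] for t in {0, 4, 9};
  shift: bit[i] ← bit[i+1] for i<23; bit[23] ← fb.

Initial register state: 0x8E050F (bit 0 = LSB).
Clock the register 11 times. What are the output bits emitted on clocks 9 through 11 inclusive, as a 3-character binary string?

101

reg_0 = 0x8E050F
clock 1: out=1, reg = 0xC70287
clock 2: out=1, reg = 0x638143
clock 3: out=1, reg = 0xB1C0A1
clock 4: out=1, reg = 0xD8E050
clock 5: out=0, reg = 0xEC7028
clock 6: out=0, reg = 0x763814
clock 7: out=0, reg = 0xBB1C0A
clock 8: out=0, reg = 0x5D8E05
clock 9: out=1, reg = 0x2EC702
clock 10: out=0, reg = 0x976381
clock 11: out=1, reg = 0x4BB1C0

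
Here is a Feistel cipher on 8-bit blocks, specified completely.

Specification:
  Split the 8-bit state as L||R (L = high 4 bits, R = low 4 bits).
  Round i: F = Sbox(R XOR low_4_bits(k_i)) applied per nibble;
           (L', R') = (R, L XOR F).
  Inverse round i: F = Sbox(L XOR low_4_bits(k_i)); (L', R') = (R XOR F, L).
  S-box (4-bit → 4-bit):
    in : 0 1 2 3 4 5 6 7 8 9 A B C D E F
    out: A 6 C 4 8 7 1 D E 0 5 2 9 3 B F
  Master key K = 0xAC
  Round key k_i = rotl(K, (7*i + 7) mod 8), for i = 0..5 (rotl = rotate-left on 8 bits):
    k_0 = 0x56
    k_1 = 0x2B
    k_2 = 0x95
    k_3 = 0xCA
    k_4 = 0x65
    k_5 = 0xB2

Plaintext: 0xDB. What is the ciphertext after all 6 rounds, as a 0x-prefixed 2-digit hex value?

s_0 = plaintext = 0xDB
s_1 = Round(s_0, k_0) = 0xBE
s_2 = Round(s_1, k_1) = 0xEC
s_3 = Round(s_2, k_2) = 0xCE
s_4 = Round(s_3, k_3) = 0xE4
s_5 = Round(s_4, k_4) = 0x48
s_6 = Round(s_5, k_5) = 0x81

0x81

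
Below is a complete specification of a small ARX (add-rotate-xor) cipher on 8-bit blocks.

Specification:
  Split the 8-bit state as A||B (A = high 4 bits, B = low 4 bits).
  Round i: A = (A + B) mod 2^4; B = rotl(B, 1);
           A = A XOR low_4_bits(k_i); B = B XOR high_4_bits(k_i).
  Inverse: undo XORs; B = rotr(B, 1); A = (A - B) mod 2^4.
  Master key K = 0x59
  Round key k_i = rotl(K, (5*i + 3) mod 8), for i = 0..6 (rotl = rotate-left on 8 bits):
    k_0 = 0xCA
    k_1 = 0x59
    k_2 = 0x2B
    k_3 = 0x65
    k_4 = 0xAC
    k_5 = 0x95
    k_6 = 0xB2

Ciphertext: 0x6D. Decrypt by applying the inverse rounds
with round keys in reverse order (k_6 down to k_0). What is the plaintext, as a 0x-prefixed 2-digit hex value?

0x9E

s_0 = ciphertext = 0x6D
s_1 = InvRound(s_0, k_6) = 0x13
s_2 = InvRound(s_1, k_5) = 0xF5
s_3 = InvRound(s_2, k_4) = 0x4F
s_4 = InvRound(s_3, k_3) = 0x5C
s_5 = InvRound(s_4, k_2) = 0x77
s_6 = InvRound(s_5, k_1) = 0xD1
s_7 = InvRound(s_6, k_0) = 0x9E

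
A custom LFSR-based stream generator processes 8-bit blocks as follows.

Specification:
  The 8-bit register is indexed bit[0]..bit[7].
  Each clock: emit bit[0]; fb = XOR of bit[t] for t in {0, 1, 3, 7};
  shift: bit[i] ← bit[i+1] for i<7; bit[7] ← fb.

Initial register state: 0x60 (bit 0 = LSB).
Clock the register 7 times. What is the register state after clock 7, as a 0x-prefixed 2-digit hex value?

0x68

reg_0 = 0x60
clock 1: out=0, reg = 0x30
clock 2: out=0, reg = 0x18
clock 3: out=0, reg = 0x8C
clock 4: out=0, reg = 0x46
clock 5: out=0, reg = 0xA3
clock 6: out=1, reg = 0xD1
clock 7: out=1, reg = 0x68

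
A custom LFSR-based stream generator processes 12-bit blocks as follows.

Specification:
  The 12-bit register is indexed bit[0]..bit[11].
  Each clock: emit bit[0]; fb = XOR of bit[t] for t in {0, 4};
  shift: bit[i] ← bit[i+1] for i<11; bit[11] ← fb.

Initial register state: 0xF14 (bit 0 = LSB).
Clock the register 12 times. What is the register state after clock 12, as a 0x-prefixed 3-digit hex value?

reg_0 = 0xF14
clock 1: out=0, reg = 0xF8A
clock 2: out=0, reg = 0x7C5
clock 3: out=1, reg = 0xBE2
clock 4: out=0, reg = 0x5F1
clock 5: out=1, reg = 0x2F8
clock 6: out=0, reg = 0x97C
clock 7: out=0, reg = 0xCBE
clock 8: out=0, reg = 0xE5F
clock 9: out=1, reg = 0x72F
clock 10: out=1, reg = 0xB97
clock 11: out=1, reg = 0x5CB
clock 12: out=1, reg = 0xAE5

0xAE5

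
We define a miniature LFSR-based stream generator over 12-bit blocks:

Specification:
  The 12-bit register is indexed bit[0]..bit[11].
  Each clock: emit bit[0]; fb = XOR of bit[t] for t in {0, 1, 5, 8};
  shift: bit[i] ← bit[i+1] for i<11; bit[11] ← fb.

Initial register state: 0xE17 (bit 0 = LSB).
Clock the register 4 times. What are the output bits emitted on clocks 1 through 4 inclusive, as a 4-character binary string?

reg_0 = 0xE17
clock 1: out=1, reg = 0x70B
clock 2: out=1, reg = 0xB85
clock 3: out=1, reg = 0x5C2
clock 4: out=0, reg = 0x2E1

1110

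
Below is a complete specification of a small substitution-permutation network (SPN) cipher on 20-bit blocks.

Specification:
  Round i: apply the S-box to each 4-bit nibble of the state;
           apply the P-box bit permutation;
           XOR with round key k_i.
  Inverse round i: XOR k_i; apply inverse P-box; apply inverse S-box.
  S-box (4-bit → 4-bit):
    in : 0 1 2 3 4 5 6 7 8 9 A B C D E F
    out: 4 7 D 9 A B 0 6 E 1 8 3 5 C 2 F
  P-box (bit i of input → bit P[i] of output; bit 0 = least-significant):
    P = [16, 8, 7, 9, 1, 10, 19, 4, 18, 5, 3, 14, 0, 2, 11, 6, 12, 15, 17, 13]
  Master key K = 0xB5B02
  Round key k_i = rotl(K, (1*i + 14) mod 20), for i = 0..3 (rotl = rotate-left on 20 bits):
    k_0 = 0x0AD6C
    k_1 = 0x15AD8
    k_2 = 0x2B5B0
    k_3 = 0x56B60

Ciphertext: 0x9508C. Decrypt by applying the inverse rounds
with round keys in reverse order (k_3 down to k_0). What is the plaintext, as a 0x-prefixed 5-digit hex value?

0x1C894

s_0 = ciphertext = 0x9508C
s_1 = InvRound(s_0, k_3) = 0x38108
s_2 = InvRound(s_1, k_2) = 0x3674C
s_3 = InvRound(s_2, k_1) = 0x27647
s_4 = InvRound(s_3, k_0) = 0x1C894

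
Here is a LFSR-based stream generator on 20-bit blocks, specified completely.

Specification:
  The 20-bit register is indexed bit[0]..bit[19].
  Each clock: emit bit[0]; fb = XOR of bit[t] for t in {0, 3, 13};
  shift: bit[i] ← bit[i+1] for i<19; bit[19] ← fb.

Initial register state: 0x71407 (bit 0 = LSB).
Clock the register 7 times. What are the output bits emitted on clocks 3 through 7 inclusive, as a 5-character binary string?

reg_0 = 0x71407
clock 1: out=1, reg = 0xB8A03
clock 2: out=1, reg = 0xDC501
clock 3: out=1, reg = 0xEE280
clock 4: out=0, reg = 0xF7140
clock 5: out=0, reg = 0xFB8A0
clock 6: out=0, reg = 0xFDC50
clock 7: out=0, reg = 0x7EE28

10000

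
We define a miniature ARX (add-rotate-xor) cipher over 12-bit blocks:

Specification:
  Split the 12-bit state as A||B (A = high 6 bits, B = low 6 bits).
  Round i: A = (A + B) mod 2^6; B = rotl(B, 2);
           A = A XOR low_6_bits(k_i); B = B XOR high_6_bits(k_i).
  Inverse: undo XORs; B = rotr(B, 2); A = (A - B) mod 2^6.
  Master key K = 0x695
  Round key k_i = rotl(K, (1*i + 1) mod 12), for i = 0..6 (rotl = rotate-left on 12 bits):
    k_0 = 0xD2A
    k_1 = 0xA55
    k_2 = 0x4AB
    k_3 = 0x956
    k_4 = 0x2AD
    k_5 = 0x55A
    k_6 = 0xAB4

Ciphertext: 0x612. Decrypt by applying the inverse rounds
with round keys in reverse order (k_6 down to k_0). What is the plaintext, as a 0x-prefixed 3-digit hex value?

0x293

s_0 = ciphertext = 0x612
s_1 = InvRound(s_0, k_6) = 0x78E
s_2 = InvRound(s_1, k_5) = 0x3B6
s_3 = InvRound(s_2, k_4) = 0x50F
s_4 = InvRound(s_3, k_3) = 0x62A
s_5 = InvRound(s_4, k_2) = 0x94E
s_6 = InvRound(s_5, k_1) = 0xDF9
s_7 = InvRound(s_6, k_0) = 0x293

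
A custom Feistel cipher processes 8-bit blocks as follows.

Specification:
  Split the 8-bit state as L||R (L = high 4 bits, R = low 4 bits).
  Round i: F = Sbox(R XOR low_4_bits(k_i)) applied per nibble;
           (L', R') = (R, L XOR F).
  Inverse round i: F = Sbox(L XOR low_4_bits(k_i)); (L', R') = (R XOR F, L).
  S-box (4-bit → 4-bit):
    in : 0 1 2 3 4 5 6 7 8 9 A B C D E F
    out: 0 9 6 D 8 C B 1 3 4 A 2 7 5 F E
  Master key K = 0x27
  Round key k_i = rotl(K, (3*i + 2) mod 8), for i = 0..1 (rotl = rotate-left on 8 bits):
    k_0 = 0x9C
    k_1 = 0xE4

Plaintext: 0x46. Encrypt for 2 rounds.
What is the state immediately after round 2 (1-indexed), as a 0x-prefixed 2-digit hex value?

s_0 = plaintext = 0x46
s_1 = Round(s_0, k_0) = 0x6E
s_2 = Round(s_1, k_1) = 0xEC

0xEC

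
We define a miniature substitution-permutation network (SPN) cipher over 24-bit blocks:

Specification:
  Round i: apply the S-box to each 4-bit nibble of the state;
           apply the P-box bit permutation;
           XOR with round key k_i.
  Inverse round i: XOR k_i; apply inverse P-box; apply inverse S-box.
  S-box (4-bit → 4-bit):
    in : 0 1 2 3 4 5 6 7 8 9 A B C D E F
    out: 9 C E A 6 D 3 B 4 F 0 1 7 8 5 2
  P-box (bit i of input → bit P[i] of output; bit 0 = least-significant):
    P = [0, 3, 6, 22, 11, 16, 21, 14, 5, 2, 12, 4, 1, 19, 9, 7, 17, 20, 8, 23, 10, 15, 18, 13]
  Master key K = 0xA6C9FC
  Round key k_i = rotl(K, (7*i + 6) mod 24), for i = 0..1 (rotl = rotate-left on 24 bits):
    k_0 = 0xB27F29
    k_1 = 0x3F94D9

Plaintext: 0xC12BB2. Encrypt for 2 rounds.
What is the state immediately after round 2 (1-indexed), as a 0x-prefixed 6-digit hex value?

s_0 = plaintext = 0xC12BB2
s_1 = Round(s_0, k_0) = 0x7EF0C1
s_2 = Round(s_1, k_1) = 0x5439A9

0x5439A9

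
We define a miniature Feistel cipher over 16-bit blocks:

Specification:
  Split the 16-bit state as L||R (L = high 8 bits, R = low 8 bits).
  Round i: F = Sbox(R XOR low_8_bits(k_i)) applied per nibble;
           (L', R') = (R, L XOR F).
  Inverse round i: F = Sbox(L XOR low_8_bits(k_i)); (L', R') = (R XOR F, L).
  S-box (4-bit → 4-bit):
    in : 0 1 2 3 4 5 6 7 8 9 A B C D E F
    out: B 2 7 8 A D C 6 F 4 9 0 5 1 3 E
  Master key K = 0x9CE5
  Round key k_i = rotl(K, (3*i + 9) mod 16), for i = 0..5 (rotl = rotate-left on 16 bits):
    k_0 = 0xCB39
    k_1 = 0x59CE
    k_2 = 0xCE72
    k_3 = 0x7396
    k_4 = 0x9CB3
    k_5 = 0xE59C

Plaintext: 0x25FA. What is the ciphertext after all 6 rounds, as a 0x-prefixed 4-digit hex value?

s_0 = plaintext = 0x25FA
s_1 = Round(s_0, k_0) = 0xFA7D
s_2 = Round(s_1, k_1) = 0x7DF2
s_3 = Round(s_2, k_2) = 0xF286
s_4 = Round(s_3, k_3) = 0x86D9
s_5 = Round(s_4, k_4) = 0xD94F
s_6 = Round(s_5, k_5) = 0x4FC1

0x4FC1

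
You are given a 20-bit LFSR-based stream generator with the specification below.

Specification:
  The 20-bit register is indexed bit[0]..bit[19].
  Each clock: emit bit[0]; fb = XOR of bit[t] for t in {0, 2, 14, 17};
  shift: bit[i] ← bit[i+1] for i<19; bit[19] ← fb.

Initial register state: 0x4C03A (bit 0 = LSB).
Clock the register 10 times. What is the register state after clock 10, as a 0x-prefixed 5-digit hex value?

reg_0 = 0x4C03A
clock 1: out=0, reg = 0xA601D
clock 2: out=1, reg = 0x5300E
clock 3: out=0, reg = 0xA9807
clock 4: out=1, reg = 0xD4C03
clock 5: out=1, reg = 0x6A601
clock 6: out=1, reg = 0x35300
clock 7: out=0, reg = 0x1A980
clock 8: out=0, reg = 0x0D4C0
clock 9: out=0, reg = 0x86A60
clock 10: out=0, reg = 0xC3530

0xC3530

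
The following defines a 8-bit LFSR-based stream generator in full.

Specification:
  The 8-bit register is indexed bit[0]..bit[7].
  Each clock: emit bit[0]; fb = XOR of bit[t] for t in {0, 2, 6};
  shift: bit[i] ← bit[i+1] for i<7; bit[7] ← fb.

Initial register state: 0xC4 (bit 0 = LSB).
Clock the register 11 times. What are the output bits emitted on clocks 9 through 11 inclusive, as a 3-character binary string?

reg_0 = 0xC4
clock 1: out=0, reg = 0x62
clock 2: out=0, reg = 0xB1
clock 3: out=1, reg = 0xD8
clock 4: out=0, reg = 0xEC
clock 5: out=0, reg = 0x76
clock 6: out=0, reg = 0x3B
clock 7: out=1, reg = 0x9D
clock 8: out=1, reg = 0x4E
clock 9: out=0, reg = 0x27
clock 10: out=1, reg = 0x13
clock 11: out=1, reg = 0x89

011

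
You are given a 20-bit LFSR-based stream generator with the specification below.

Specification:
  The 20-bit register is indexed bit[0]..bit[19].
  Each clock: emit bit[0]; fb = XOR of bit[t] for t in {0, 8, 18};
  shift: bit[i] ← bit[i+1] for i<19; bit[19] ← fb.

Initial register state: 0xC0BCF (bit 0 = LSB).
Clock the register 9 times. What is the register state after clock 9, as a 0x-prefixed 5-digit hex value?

reg_0 = 0xC0BCF
clock 1: out=1, reg = 0xE05E7
clock 2: out=1, reg = 0xF02F3
clock 3: out=1, reg = 0x78179
clock 4: out=1, reg = 0xBC0BC
clock 5: out=0, reg = 0x5E05E
clock 6: out=0, reg = 0xAF02F
clock 7: out=1, reg = 0xD7817
clock 8: out=1, reg = 0x6BC0B
clock 9: out=1, reg = 0x35E05

0x35E05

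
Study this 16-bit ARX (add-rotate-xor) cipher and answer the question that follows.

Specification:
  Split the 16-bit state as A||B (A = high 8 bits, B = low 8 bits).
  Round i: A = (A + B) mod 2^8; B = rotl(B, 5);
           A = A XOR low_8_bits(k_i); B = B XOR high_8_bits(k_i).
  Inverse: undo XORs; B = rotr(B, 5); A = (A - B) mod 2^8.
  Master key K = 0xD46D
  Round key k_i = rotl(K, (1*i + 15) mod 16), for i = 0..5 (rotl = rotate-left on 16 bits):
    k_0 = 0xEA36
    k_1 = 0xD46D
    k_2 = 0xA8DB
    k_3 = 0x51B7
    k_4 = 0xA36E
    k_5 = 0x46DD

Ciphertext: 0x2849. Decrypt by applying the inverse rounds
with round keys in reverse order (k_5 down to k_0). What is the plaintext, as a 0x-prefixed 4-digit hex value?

0x26CB

s_0 = ciphertext = 0x2849
s_1 = InvRound(s_0, k_5) = 0x7D78
s_2 = InvRound(s_1, k_4) = 0x35DE
s_3 = InvRound(s_2, k_3) = 0x067C
s_4 = InvRound(s_3, k_2) = 0x37A6
s_5 = InvRound(s_4, k_1) = 0xC793
s_6 = InvRound(s_5, k_0) = 0x26CB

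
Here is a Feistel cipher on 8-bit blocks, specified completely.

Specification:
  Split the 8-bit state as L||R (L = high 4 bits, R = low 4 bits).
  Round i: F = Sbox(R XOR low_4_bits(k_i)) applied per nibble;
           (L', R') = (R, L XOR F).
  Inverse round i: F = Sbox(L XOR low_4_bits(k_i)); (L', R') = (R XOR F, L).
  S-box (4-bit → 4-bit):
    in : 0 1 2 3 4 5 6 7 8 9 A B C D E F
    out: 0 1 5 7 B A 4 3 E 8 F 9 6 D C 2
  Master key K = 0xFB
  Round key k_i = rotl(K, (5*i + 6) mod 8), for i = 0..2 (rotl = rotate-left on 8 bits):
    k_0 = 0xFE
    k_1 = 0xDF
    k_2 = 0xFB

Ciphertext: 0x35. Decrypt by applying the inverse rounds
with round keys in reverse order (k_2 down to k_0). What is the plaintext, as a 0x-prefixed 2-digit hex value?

s_0 = ciphertext = 0x35
s_1 = InvRound(s_0, k_2) = 0xB3
s_2 = InvRound(s_1, k_1) = 0x8B
s_3 = InvRound(s_2, k_0) = 0xF8

0xF8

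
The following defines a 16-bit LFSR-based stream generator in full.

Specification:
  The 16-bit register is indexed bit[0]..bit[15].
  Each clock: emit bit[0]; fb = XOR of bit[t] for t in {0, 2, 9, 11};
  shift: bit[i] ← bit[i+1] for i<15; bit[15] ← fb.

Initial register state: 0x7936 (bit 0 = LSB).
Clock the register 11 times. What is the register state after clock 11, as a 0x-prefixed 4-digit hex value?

0x490F

reg_0 = 0x7936
clock 1: out=0, reg = 0x3C9B
clock 2: out=1, reg = 0x1E4D
clock 3: out=1, reg = 0x0F26
clock 4: out=0, reg = 0x8793
clock 5: out=1, reg = 0x43C9
clock 6: out=1, reg = 0x21E4
clock 7: out=0, reg = 0x90F2
clock 8: out=0, reg = 0x4879
clock 9: out=1, reg = 0x243C
clock 10: out=0, reg = 0x921E
clock 11: out=0, reg = 0x490F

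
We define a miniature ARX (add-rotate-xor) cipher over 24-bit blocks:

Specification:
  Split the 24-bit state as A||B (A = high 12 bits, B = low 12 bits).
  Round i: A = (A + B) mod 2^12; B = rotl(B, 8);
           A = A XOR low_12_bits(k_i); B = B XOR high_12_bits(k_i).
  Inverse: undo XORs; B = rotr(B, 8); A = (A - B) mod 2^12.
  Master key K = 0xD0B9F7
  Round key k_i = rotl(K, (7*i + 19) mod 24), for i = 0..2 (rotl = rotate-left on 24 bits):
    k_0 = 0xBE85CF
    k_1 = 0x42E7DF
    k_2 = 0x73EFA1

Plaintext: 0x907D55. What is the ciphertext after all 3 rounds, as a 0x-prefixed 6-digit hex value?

0x07DAA2

s_0 = plaintext = 0x907D55
s_1 = Round(s_0, k_0) = 0x393E3D
s_2 = Round(s_1, k_1) = 0x60F9CD
s_3 = Round(s_2, k_2) = 0x07DAA2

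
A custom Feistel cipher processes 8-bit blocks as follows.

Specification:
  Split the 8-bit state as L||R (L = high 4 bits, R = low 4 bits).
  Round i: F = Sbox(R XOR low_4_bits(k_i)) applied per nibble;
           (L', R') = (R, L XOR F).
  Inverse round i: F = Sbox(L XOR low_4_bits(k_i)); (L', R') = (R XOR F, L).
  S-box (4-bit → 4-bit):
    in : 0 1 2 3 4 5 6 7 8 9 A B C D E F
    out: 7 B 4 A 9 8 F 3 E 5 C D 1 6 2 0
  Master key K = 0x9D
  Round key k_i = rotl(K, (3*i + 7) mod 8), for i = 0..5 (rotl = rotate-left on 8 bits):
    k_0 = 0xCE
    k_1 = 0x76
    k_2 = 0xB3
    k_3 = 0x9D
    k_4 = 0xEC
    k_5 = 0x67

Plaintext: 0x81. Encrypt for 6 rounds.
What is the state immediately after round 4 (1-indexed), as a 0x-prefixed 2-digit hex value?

0xF7

s_0 = plaintext = 0x81
s_1 = Round(s_0, k_0) = 0x18
s_2 = Round(s_1, k_1) = 0x83
s_3 = Round(s_2, k_2) = 0x3F
s_4 = Round(s_3, k_3) = 0xF7
s_5 = Round(s_4, k_4) = 0x72
s_6 = Round(s_5, k_5) = 0x2F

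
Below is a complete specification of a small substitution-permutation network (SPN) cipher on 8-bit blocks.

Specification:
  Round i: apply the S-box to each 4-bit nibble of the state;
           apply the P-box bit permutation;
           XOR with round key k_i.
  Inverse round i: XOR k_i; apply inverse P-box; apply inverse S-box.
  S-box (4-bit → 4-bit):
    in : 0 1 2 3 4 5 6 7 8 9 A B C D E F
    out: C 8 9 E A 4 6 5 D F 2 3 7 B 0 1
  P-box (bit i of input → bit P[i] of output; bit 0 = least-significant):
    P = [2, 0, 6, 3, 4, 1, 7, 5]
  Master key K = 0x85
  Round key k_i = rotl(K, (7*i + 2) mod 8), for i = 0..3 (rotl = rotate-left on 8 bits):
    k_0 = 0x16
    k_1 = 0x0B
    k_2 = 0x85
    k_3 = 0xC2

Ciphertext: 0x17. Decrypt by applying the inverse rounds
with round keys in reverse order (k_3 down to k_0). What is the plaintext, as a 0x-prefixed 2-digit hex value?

s_0 = ciphertext = 0x17
s_1 = InvRound(s_0, k_3) = 0x7C
s_2 = InvRound(s_1, k_2) = 0x83
s_3 = InvRound(s_2, k_1) = 0x51
s_4 = InvRound(s_3, k_0) = 0xAC

0xAC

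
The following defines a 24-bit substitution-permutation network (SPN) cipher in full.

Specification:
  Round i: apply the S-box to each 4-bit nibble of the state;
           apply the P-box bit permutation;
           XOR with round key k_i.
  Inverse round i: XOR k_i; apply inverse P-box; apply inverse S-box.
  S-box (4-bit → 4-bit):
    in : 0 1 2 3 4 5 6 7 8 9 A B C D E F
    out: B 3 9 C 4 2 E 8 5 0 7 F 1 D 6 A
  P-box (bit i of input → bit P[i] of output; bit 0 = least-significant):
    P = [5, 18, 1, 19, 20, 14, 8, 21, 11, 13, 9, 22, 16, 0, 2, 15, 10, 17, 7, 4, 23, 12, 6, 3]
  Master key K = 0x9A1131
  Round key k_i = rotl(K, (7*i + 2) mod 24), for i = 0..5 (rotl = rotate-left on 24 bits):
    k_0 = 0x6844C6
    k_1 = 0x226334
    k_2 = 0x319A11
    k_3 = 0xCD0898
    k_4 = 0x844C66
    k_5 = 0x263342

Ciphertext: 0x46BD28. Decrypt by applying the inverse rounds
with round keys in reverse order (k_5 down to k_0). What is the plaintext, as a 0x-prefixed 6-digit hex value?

s_0 = ciphertext = 0x46BD28
s_1 = InvRound(s_0, k_5) = 0x3C7D78
s_2 = InvRound(s_1, k_4) = 0x0745D3
s_3 = InvRound(s_2, k_3) = 0xD152E3
s_4 = InvRound(s_3, k_2) = 0x8372F8
s_5 = InvRound(s_4, k_1) = 0xB48939
s_6 = InvRound(s_5, k_0) = 0xDD62AB

0xDD62AB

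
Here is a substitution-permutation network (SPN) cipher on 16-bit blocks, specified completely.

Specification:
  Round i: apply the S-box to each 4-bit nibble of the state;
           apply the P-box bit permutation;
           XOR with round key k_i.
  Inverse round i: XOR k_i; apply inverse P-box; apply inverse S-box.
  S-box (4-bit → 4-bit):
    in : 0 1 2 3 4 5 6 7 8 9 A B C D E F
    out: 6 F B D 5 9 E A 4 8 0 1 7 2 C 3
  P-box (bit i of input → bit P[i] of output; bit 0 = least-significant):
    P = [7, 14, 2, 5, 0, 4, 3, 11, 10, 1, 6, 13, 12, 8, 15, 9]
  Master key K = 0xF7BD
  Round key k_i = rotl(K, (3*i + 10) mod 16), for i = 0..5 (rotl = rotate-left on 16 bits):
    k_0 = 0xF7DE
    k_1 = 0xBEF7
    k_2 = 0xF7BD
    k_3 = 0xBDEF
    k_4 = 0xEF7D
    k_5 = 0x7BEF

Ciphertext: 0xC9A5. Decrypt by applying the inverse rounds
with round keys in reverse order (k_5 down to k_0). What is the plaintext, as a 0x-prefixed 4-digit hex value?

0x9191

s_0 = ciphertext = 0xC9A5
s_1 = InvRound(s_0, k_5) = 0x368A
s_2 = InvRound(s_1, k_4) = 0xC021
s_3 = InvRound(s_2, k_3) = 0xF1EC
s_4 = InvRound(s_3, k_2) = 0x94FA
s_5 = InvRound(s_4, k_1) = 0x9938
s_6 = InvRound(s_5, k_0) = 0x9191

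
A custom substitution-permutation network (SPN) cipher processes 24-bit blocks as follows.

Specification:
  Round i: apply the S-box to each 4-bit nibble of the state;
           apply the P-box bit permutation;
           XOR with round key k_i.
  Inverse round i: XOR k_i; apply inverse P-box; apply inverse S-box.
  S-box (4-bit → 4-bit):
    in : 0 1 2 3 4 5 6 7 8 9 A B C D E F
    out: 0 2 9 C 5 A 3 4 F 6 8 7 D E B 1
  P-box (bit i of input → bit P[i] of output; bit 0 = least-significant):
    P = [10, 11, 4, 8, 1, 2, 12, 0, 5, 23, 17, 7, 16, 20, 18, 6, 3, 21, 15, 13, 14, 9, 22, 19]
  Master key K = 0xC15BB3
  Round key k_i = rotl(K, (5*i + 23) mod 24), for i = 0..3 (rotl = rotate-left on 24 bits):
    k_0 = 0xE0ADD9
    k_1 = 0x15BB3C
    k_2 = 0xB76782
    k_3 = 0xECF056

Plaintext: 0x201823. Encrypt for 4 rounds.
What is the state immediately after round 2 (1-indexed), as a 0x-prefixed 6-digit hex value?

s_0 = plaintext = 0x201823
s_1 = Round(s_0, k_0) = 0x7AEC6A
s_2 = Round(s_1, k_1) = 0x469ADA
s_3 = Round(s_2, k_2) = 0xC3360F
s_4 = Round(s_3, k_3) = 0x201436

0x469ADA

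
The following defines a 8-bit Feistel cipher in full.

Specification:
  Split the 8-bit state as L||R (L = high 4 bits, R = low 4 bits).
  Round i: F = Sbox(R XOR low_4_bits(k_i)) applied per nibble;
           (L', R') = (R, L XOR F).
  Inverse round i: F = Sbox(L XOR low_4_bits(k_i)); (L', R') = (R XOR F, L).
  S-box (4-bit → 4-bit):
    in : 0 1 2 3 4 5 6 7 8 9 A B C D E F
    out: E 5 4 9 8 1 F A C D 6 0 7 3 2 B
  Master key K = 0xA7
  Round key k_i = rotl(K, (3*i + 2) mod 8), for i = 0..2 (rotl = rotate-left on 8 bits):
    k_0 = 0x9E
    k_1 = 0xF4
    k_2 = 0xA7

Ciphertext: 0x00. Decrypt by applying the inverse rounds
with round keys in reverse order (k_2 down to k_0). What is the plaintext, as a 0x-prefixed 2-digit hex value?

0xD2

s_0 = ciphertext = 0x00
s_1 = InvRound(s_0, k_2) = 0xA0
s_2 = InvRound(s_1, k_1) = 0x2A
s_3 = InvRound(s_2, k_0) = 0xD2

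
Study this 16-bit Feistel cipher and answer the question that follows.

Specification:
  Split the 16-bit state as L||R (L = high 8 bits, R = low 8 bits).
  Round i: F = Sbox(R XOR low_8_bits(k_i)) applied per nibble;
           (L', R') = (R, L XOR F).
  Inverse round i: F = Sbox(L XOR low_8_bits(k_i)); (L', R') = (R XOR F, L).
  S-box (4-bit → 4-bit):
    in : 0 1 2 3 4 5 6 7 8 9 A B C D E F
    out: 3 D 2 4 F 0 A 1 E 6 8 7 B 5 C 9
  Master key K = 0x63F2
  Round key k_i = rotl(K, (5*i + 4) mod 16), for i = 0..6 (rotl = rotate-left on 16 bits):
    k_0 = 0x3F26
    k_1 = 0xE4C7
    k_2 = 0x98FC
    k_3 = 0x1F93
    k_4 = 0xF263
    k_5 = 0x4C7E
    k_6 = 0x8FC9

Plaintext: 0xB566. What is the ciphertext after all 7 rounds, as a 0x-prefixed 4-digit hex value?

s_0 = plaintext = 0xB566
s_1 = Round(s_0, k_0) = 0x6646
s_2 = Round(s_1, k_1) = 0x468B
s_3 = Round(s_2, k_2) = 0x8B57
s_4 = Round(s_3, k_3) = 0x5734
s_5 = Round(s_4, k_4) = 0x3456
s_6 = Round(s_5, k_5) = 0x561A
s_7 = Round(s_6, k_6) = 0x1A02

0x1A02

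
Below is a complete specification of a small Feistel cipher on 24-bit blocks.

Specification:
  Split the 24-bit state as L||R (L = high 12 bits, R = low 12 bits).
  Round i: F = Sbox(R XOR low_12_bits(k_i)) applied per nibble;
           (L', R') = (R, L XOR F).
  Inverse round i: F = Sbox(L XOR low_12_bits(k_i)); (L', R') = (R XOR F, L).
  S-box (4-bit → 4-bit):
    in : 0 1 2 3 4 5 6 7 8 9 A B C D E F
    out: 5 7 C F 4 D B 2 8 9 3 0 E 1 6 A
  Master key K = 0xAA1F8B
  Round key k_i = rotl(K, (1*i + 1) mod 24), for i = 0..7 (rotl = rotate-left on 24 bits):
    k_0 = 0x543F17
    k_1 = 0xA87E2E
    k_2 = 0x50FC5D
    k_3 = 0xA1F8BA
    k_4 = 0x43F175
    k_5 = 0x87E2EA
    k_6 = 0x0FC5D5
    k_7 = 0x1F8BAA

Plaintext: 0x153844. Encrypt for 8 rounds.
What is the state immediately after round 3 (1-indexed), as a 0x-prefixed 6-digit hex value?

0x978E41

s_0 = plaintext = 0x153844
s_1 = Round(s_0, k_0) = 0x84438C
s_2 = Round(s_1, k_1) = 0x38C978
s_3 = Round(s_2, k_2) = 0x978E41
s_4 = Round(s_3, k_3) = 0xE412D8
s_5 = Round(s_4, k_4) = 0x2D8170
s_6 = Round(s_5, k_5) = 0x170D4B
s_7 = Round(s_6, k_6) = 0xD4B9E6
s_8 = Round(s_7, k_7) = 0x9E6105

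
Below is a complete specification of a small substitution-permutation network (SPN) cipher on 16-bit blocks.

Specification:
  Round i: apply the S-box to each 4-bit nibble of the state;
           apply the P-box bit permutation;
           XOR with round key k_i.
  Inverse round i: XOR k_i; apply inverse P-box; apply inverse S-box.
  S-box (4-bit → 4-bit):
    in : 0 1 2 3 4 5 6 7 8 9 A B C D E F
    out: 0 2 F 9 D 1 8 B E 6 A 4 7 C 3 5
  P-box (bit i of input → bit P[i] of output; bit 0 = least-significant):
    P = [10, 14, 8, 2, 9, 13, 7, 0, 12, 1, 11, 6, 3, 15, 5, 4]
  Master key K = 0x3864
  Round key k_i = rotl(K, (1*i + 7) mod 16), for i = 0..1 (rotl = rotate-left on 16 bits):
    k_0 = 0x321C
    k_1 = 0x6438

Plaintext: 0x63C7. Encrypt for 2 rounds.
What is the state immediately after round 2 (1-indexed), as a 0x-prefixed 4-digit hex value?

s_0 = plaintext = 0x63C7
s_1 = Round(s_0, k_0) = 0x44C8
s_2 = Round(s_1, k_1) = 0x1FC4

0x1FC4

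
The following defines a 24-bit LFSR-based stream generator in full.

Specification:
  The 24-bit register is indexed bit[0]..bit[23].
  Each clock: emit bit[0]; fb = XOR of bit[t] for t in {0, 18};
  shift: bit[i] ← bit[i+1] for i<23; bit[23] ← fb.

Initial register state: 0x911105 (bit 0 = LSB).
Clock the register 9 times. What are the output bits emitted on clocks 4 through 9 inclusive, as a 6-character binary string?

reg_0 = 0x911105
clock 1: out=1, reg = 0xC88882
clock 2: out=0, reg = 0x644441
clock 3: out=1, reg = 0x322220
clock 4: out=0, reg = 0x191110
clock 5: out=0, reg = 0x0C8888
clock 6: out=0, reg = 0x864444
clock 7: out=0, reg = 0xC32222
clock 8: out=0, reg = 0x619111
clock 9: out=1, reg = 0xB0C888

000001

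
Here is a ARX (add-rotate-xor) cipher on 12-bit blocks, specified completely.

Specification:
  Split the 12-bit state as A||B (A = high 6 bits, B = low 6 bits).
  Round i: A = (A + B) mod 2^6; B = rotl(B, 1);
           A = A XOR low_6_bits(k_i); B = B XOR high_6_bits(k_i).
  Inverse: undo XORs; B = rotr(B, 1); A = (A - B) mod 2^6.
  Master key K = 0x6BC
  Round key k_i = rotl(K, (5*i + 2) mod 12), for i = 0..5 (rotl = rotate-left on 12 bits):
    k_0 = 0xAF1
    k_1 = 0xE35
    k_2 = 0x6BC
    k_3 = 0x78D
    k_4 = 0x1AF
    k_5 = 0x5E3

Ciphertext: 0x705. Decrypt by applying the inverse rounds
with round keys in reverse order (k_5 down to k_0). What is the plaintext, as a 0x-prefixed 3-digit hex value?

s_0 = ciphertext = 0x705
s_1 = InvRound(s_0, k_5) = 0xD89
s_2 = InvRound(s_1, k_4) = 0xCA7
s_3 = InvRound(s_2, k_3) = 0x0FC
s_4 = InvRound(s_3, k_2) = 0xB13
s_5 = InvRound(s_4, k_1) = 0x935
s_6 = InvRound(s_5, k_0) = 0x18F

0x18F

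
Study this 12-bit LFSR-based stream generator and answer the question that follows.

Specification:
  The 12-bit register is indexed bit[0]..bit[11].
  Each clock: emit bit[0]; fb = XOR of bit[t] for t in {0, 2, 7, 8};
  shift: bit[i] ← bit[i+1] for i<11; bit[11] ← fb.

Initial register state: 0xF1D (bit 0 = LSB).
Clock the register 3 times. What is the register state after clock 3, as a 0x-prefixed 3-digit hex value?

0x7E3

reg_0 = 0xF1D
clock 1: out=1, reg = 0xF8E
clock 2: out=0, reg = 0xFC7
clock 3: out=1, reg = 0x7E3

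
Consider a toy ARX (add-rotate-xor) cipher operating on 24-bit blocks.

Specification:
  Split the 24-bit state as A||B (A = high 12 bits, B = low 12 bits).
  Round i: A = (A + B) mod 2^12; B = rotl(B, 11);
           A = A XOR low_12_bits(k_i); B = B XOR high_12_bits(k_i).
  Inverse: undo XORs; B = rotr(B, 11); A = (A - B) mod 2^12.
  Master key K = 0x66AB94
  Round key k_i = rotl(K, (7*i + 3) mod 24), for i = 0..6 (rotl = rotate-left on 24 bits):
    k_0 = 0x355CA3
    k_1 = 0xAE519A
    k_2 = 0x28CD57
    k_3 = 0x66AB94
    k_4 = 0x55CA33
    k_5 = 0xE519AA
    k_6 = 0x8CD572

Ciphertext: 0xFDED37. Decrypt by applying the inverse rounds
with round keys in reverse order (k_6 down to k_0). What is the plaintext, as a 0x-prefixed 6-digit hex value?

s_0 = ciphertext = 0xFDED37
s_1 = InvRound(s_0, k_6) = 0xEB8BF4
s_2 = InvRound(s_1, k_5) = 0xBC8B4A
s_3 = InvRound(s_2, k_4) = 0x5CEC2D
s_4 = InvRound(s_3, k_3) = 0x9CB48F
s_5 = InvRound(s_4, k_2) = 0x896C06
s_6 = InvRound(s_5, k_1) = 0xB46DC6
s_7 = InvRound(s_6, k_0) = 0xABED27

0xABED27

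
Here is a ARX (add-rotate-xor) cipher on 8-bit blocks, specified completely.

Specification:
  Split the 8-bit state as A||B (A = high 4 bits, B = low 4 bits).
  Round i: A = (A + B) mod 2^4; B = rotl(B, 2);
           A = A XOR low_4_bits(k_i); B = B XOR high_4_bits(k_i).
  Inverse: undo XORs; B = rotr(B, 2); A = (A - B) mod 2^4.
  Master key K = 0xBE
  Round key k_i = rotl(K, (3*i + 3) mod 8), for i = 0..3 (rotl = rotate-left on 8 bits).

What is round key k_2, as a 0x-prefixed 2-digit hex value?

K = 0xBE
k_0 = rotl(K, (3*0+3) mod 8) = rotl(K, 3) = 0xF5
k_1 = rotl(K, (3*1+3) mod 8) = rotl(K, 6) = 0xAF
k_2 = rotl(K, (3*2+3) mod 8) = rotl(K, 1) = 0x7D

0x7D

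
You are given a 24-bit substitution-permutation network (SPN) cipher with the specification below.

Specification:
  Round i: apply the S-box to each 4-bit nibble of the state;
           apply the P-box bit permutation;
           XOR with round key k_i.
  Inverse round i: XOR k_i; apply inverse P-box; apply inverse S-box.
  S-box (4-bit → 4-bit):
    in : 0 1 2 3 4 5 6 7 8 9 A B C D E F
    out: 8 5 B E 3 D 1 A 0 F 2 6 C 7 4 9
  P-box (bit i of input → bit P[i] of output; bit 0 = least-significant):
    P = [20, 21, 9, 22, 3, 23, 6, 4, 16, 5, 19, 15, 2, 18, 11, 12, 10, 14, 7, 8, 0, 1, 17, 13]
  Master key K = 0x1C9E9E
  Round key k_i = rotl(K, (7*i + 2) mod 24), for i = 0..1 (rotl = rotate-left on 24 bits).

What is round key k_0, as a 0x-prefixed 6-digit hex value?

K = 0x1C9E9E
k_0 = rotl(K, (7*0+2) mod 24) = rotl(K, 2) = 0x727A78

0x727A78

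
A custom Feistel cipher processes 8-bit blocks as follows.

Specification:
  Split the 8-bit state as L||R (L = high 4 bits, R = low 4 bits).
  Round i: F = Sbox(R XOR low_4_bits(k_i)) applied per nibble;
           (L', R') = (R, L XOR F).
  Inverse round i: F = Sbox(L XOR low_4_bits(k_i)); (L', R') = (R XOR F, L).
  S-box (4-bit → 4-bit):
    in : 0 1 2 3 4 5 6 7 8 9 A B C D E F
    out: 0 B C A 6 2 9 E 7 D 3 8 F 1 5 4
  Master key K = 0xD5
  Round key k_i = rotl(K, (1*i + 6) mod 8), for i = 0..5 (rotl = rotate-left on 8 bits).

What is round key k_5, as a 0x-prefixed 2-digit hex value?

0xAE

K = 0xD5
k_0 = rotl(K, (1*0+6) mod 8) = rotl(K, 6) = 0x75
k_1 = rotl(K, (1*1+6) mod 8) = rotl(K, 7) = 0xEA
k_2 = rotl(K, (1*2+6) mod 8) = rotl(K, 0) = 0xD5
k_3 = rotl(K, (1*3+6) mod 8) = rotl(K, 1) = 0xAB
k_4 = rotl(K, (1*4+6) mod 8) = rotl(K, 2) = 0x57
k_5 = rotl(K, (1*5+6) mod 8) = rotl(K, 3) = 0xAE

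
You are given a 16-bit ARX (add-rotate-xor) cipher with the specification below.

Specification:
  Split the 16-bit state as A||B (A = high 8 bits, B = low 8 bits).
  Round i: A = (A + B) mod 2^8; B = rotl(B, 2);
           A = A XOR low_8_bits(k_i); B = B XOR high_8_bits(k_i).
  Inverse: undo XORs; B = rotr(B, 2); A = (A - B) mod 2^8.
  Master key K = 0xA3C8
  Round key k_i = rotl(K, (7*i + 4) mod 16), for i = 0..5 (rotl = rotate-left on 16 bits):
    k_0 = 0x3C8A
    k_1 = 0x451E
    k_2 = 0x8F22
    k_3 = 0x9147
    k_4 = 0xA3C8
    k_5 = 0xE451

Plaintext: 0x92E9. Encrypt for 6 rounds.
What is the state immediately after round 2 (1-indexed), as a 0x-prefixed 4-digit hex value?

s_0 = plaintext = 0x92E9
s_1 = Round(s_0, k_0) = 0xF19B
s_2 = Round(s_1, k_1) = 0x922B
s_3 = Round(s_2, k_2) = 0x9F23
s_4 = Round(s_3, k_3) = 0x851D
s_5 = Round(s_4, k_4) = 0x6AD7
s_6 = Round(s_5, k_5) = 0x10BB

0x922B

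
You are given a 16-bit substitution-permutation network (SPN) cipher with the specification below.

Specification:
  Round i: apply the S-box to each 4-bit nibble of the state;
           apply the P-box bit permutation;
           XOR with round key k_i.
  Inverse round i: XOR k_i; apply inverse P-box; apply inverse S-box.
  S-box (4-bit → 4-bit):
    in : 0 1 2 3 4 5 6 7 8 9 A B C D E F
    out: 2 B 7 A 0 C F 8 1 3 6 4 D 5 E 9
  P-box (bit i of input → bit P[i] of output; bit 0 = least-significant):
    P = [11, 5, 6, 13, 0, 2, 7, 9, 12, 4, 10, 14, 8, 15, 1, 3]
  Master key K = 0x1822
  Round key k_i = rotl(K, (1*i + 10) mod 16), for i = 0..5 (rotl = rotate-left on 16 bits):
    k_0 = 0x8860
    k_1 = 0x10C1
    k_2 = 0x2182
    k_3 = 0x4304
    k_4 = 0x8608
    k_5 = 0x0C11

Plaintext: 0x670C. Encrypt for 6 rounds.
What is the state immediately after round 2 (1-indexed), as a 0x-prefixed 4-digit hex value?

0xE13E

s_0 = plaintext = 0x670C
s_1 = Round(s_0, k_0) = 0x612E
s_2 = Round(s_1, k_1) = 0xE13E
s_3 = Round(s_2, k_2) = 0xD3FC
s_4 = Round(s_3, k_3) = 0x2857
s_5 = Round(s_4, k_4) = 0x358A
s_6 = Round(s_5, k_5) = 0xC878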